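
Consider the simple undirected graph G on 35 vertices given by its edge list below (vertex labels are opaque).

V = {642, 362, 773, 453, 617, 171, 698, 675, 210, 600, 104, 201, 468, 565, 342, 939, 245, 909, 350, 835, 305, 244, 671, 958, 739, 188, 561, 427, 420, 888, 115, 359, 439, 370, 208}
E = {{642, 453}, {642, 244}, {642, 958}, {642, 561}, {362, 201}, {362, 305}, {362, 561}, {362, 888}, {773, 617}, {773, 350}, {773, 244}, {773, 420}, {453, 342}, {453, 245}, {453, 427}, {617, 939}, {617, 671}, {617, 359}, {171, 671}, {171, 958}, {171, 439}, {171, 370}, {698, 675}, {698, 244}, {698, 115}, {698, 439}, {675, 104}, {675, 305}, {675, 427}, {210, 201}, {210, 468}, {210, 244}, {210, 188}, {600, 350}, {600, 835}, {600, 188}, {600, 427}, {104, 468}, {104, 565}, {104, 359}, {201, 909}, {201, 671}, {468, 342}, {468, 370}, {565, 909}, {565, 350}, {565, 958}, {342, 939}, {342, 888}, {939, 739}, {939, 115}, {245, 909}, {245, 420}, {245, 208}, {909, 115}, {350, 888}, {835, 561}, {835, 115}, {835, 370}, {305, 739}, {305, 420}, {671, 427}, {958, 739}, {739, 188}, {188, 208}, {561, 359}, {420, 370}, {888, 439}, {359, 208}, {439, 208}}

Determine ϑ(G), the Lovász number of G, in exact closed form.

15

Vertex 671 has 4 neighbors: 617, 171, 201, 427.
Vertex 208 has 4 neighbors: 245, 188, 359, 439.
Vertex 888 has 4 neighbors: 362, 342, 350, 439.
Vertex 201 has 4 neighbors: 362, 210, 909, 671.
G on 35 vertices is 4-regular; Kneser K(7,3) on C(7,3)=35 vertices.
The 4 distinct eigenvalues: [4.0, 2.0, -1.0, -3.0].
With N=35: ϑ(G) = 35·(-1*(-3))/(4−(-3)) = 15.
Numerically 15.000000000.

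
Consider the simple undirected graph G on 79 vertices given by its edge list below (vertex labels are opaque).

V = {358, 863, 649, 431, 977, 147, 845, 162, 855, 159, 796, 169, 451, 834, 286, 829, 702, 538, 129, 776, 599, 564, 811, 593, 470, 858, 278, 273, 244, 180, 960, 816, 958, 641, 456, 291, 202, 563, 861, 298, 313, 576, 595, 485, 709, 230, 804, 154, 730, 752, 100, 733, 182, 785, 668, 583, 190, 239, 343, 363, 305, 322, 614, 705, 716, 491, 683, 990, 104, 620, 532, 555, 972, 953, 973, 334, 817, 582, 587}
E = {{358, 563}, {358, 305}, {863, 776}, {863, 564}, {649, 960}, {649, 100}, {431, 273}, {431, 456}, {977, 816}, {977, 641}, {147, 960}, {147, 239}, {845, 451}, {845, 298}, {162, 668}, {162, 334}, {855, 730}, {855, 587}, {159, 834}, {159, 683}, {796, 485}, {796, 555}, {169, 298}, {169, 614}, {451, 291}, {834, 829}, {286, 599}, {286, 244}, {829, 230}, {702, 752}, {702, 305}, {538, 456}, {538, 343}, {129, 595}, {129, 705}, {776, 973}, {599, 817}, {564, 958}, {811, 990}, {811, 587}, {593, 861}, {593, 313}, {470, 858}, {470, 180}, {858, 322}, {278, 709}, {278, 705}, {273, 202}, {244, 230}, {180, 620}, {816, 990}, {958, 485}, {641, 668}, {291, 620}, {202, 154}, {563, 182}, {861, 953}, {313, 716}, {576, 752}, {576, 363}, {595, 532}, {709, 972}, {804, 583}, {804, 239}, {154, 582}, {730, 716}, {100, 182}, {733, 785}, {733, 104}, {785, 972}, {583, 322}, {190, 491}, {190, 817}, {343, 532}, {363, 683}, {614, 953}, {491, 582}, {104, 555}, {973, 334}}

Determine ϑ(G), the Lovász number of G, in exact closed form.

deg(702) = 2; N(702) = {752, 305}.
Vertex 104 has 2 neighbors: 733, 555.
N(863) = {776, 564}, |N(863)| = 2.
N(816) = {977, 990}, |N(816)| = 2.
Every vertex has degree 2 (N=79); the odd cycle C_{79}.
spec(A) ≈ [2.0, 1.994, 1.975, 1.943, 1.9, 1.844, 1.777, 1.698, 1.609, 1.509, 1.4, 1.282, 1.156, 1.023, 0.883, 0.738, 0.588, 0.434, 0.277, 0.119, -0.04, -0.199, -0.356, -0.511, -0.663, -0.811, -0.954, -1.09, -1.22, -1.342, -1.456, -1.56, -1.655, -1.739, -1.812, -1.873, -1.923, -1.961, -1.986, -1.998] (distinct, 3 d.p.).
With N=79: ϑ(G) = 79·(-(-1)*2*cos(pi/79))/(2−(-2*cos(pi/79))) = 79*cos(pi/79)/(cos(pi/79) + 1).
Numerically 39.484379.
Sandwich: α(G)=39 ≤ ϑ(G)=79*cos(pi/79)/(cos(pi/79) + 1) ≤ χ(Ḡ)=40 (both strict).

79*cos(pi/79)/(cos(pi/79) + 1)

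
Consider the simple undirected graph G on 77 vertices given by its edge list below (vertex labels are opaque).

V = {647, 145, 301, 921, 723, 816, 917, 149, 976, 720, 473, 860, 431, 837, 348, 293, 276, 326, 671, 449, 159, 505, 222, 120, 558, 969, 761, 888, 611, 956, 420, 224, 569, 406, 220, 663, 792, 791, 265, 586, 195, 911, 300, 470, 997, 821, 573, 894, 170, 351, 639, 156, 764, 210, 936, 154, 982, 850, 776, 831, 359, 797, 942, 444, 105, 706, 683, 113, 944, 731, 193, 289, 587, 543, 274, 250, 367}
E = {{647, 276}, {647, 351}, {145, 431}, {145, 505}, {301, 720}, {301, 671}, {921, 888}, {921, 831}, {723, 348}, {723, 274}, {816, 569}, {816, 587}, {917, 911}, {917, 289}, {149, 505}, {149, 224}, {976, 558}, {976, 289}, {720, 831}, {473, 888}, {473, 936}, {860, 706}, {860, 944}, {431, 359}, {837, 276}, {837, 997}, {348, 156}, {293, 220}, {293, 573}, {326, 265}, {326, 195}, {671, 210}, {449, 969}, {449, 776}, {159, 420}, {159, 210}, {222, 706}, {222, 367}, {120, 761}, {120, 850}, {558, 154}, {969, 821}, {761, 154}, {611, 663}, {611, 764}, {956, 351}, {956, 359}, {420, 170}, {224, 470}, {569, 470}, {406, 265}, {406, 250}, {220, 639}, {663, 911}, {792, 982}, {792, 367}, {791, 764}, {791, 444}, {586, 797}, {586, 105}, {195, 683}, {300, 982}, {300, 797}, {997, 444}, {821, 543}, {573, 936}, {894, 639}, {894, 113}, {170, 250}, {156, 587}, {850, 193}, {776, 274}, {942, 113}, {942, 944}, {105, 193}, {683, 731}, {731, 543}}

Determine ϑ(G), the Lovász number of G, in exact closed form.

77*cos(pi/77)/(cos(pi/77) + 1)

N(956) = {351, 359}, |N(956)| = 2.
Vertex 860 has 2 neighbors: 706, 944.
Vertex 611 has 2 neighbors: 663, 764.
N(145) = {431, 505}, |N(145)| = 2.
deg(v) = 2 for all v (|V|=77); this is C_{77}, the 77-cycle.
spec(A) ≈ [2.0, 1.993, 1.973, 1.94, 1.894, 1.836, 1.765, 1.683, 1.589, 1.484, 1.37, 1.247, 1.115, 0.976, 0.831, 0.68, 0.524, 0.365, 0.204, 0.041, -0.122, -0.285, -0.445, -0.602, -0.756, -0.904, -1.047, -1.182, -1.31, -1.429, -1.538, -1.637, -1.725, -1.802, -1.867, -1.919, -1.959, -1.985, -1.998] (distinct, 3 d.p.).
λ_max=2, λ_min=-2*cos(pi/77); ϑ = −77·λ_min/(λ_max−λ_min) = 77*cos(pi/77)/(cos(pi/77) + 1).
= 38.483973… (decimal).
38 ≤ 77*cos(pi/77)/(cos(pi/77) + 1) ≤ 39: both strict.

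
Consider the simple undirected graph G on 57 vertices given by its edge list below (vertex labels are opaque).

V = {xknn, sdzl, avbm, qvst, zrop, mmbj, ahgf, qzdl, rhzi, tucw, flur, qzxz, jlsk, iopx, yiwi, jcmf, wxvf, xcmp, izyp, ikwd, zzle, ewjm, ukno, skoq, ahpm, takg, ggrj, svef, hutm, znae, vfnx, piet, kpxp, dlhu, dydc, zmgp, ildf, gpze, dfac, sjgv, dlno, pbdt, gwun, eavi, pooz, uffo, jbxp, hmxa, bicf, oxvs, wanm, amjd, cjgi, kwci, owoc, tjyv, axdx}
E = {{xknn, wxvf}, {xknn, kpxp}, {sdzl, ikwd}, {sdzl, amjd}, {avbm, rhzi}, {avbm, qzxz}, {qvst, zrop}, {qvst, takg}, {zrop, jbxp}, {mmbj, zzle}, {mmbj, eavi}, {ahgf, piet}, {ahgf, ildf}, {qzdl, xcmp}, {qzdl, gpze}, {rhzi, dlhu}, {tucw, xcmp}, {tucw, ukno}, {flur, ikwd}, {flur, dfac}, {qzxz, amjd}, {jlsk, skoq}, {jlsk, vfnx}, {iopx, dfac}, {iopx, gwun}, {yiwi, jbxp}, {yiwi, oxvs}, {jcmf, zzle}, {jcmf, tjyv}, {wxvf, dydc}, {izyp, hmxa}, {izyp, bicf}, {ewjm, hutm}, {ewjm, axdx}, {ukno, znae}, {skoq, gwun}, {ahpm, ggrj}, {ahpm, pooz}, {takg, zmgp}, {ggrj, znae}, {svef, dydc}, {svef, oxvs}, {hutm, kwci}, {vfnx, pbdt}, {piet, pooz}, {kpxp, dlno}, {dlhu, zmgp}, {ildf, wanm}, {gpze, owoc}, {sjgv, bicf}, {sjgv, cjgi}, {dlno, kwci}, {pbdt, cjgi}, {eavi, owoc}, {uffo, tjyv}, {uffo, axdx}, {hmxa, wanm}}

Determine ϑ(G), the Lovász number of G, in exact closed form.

57*cos(pi/57)/(cos(pi/57) + 1)

deg(skoq) = 2; N(skoq) = {jlsk, gwun}.
N(wxvf) = {xknn, dydc}, |N(wxvf)| = 2.
Vertex eavi has 2 neighbors: mmbj, owoc.
Vertex ahgf has 2 neighbors: piet, ildf.
2-regular, N=57; this is C_{57}, the 57-cycle.
spec(A) ≈ [2.0, 1.987861, 1.951593, 1.891634, 1.808714, 1.703839, 1.578281, 1.433565, 1.271447, 1.093896, 0.903067, 0.701275, 0.490971, 0.274707, 0.055109, -0.165159, -0.383421, -0.59703, -0.803391, -1.0, -1.184471, -1.354563, -1.508213, -1.643556, -1.758948, -1.852988, -1.924536, -1.972723, -1.996963] (distinct, 6 d.p.).
Lovász: ϑ = −57(-2*cos(pi/57))/(2+-(-1)*2*cos(pi/57)) = 57*cos(pi/57)/(cos(pi/57) + 1).
= 28.47834517… (decimal).
Check 28 ≤ 57*cos(pi/57)/(cos(pi/57) + 1) ≤ 29: both strict.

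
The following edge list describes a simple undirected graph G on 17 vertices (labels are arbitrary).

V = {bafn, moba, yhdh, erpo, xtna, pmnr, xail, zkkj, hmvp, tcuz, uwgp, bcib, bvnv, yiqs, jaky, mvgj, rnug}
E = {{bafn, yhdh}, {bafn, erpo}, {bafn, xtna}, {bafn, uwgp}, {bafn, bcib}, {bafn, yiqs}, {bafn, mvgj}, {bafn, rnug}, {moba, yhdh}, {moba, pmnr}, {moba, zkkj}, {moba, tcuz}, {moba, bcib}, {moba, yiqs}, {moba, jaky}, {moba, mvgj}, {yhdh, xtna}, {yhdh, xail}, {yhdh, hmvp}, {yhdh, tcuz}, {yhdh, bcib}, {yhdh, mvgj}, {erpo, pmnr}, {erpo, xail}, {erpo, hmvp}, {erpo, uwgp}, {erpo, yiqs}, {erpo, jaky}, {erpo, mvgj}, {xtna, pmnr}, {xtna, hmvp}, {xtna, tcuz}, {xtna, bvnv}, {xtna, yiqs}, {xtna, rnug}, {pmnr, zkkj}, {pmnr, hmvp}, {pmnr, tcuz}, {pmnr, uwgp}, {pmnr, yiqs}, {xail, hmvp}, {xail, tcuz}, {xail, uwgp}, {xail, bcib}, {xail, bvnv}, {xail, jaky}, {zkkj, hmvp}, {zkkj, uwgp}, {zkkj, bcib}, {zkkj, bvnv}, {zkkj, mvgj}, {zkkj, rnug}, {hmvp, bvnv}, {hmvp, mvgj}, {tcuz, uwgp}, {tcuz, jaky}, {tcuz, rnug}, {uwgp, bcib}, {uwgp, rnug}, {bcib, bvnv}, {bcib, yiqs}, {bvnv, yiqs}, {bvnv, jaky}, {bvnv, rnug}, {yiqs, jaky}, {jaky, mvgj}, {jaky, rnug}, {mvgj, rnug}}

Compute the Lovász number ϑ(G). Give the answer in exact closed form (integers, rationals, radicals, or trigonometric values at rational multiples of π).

N(xail) = {yhdh, erpo, hmvp, tcuz, uwgp, bcib, bvnv, jaky}, |N(xail)| = 8.
N(jaky) = {moba, erpo, xail, tcuz, bvnv, yiqs, mvgj, rnug}, |N(jaky)| = 8.
N(erpo) = {bafn, pmnr, xail, hmvp, uwgp, yiqs, jaky, mvgj}, |N(erpo)| = 8.
deg(hmvp) = 8; N(hmvp) = {yhdh, erpo, xtna, pmnr, xail, zkkj, bvnv, mvgj}.
G on 17 vertices is 8-regular; strongly regular (17,8,3,4).
spec(A) ≈ [8.0, 1.561553, -2.561553] (distinct, 6 d.p.).
Lovász: ϑ = −17(-sqrt(17)/2 - 1/2)/(8+-(-sqrt(17)/2 - 1/2)) = sqrt(17).
= 4.123106… (decimal).

sqrt(17)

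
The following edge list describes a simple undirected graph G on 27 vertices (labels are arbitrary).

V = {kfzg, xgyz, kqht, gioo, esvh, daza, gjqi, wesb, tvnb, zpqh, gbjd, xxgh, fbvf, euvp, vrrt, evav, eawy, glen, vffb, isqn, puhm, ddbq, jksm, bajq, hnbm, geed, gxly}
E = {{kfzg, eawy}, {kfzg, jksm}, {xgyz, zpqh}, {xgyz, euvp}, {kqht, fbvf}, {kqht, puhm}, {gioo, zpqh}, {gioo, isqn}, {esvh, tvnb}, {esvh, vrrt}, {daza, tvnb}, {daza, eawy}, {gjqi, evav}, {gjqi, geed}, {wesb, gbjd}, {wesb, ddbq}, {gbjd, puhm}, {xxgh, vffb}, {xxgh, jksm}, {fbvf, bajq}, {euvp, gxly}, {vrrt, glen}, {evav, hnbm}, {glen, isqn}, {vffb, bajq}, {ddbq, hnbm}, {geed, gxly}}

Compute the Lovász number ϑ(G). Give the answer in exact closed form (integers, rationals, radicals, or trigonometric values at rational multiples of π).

deg(gioo) = 2; N(gioo) = {zpqh, isqn}.
deg(esvh) = 2; N(esvh) = {tvnb, vrrt}.
deg(ddbq) = 2; N(ddbq) = {wesb, hnbm}.
Vertex kqht has 2 neighbors: fbvf, puhm.
2-regular, N=27; a single 27-cycle (edge-transitive).
Distinct eigenvalues (to 4 d.p.): [2.0, 1.9461, 1.7873, 1.5321, 1.1943, 0.7922, 0.3473, -0.1163, -0.5736, -1.0, -1.3725, -1.671, -1.8794, -1.9865].
Lovász: ϑ = −27(-2*cos(pi/27))/(2+-(-1)*2*cos(pi/27)) = 27*cos(pi/27)/(cos(pi/27) + 1).
Numerically 13.4542041.
Sandwich: α(G)=13 ≤ ϑ(G)=27*cos(pi/27)/(cos(pi/27) + 1) ≤ χ(Ḡ)=14 (both strict).

27*cos(pi/27)/(cos(pi/27) + 1)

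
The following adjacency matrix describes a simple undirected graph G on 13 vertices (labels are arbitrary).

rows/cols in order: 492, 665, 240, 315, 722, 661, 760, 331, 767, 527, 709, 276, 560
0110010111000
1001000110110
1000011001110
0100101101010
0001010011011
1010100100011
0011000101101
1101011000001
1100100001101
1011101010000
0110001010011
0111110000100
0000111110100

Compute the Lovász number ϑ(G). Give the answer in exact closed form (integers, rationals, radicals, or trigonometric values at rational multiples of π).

sqrt(13)

Vertex 709 has 6 neighbors: 665, 240, 760, 767, 276, 560.
Vertex 665 has 6 neighbors: 492, 315, 331, 767, 709, 276.
Vertex 767 has 6 neighbors: 492, 665, 722, 527, 709, 560.
N(240) = {492, 661, 760, 527, 709, 276}, |N(240)| = 6.
6-regular, N=13; Paley(13): SR with (k,λ,μ)=(6,2,3).
The 3 distinct eigenvalues: [6.0, 1.303, -2.303].
With N=13: ϑ(G) = 13·(-(-sqrt(13)/2 - 1/2))/(6−(-sqrt(13)/2 - 1/2)) = sqrt(13).
≈ 3.6056 (to 4 d.p.).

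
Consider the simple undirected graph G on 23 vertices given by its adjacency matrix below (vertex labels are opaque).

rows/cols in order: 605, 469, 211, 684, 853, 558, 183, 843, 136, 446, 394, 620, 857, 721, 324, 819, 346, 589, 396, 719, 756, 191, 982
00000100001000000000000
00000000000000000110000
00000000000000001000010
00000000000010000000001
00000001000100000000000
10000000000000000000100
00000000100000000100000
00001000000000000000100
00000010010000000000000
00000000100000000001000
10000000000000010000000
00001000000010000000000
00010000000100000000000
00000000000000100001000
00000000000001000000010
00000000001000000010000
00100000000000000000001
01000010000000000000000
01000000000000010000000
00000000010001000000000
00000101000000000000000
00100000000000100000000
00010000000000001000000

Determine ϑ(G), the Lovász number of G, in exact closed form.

Vertex 719 has 2 neighbors: 446, 721.
Vertex 589 has 2 neighbors: 469, 183.
deg(721) = 2; N(721) = {324, 719}.
N(982) = {684, 346}, |N(982)| = 2.
deg(v) = 2 for all v (|V|=23); the odd cycle C_{23}.
A has 12 distinct eigenvalues ≈ [2.0, 1.9258, 1.7088, 1.3651, 0.9201, 0.4069, -0.1365, -0.6698, -1.1534, -1.5514, -1.8344, -1.9814].
−23·(-2*cos(pi/23)) / ((2)−(-2*cos(pi/23))) = 23*cos(pi/23)/(cos(pi/23) + 1) = ϑ(G).
ϑ(G) ≈ 11.446194.
Check 11 ≤ 23*cos(pi/23)/(cos(pi/23) + 1) ≤ 12: both strict.

23*cos(pi/23)/(cos(pi/23) + 1)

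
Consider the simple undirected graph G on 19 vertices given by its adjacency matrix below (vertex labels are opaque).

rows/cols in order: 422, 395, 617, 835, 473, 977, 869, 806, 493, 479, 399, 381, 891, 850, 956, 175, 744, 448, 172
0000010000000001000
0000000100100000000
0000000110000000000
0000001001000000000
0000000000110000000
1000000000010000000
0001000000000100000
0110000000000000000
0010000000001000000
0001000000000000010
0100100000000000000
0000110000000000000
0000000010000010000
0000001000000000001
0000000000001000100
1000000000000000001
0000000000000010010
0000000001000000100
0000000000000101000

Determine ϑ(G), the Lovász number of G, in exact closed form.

deg(891) = 2; N(891) = {493, 956}.
N(835) = {869, 479}, |N(835)| = 2.
Vertex 744 has 2 neighbors: 956, 448.
N(806) = {395, 617}, |N(806)| = 2.
deg(v) = 2 for all v (|V|=19); a single 19-cycle (edge-transitive).
The 10 distinct eigenvalues: [2.0, 1.891634, 1.578281, 1.093896, 0.490971, -0.165159, -0.803391, -1.354563, -1.758948, -1.972723].
λ_max=2, λ_min=-2*cos(pi/19); ϑ = −19·λ_min/(λ_max−λ_min) = 19*cos(pi/19)/(cos(pi/19) + 1).
= 9.43477137… (decimal).
9 ≤ 19*cos(pi/19)/(cos(pi/19) + 1) ≤ 10: both strict.

19*cos(pi/19)/(cos(pi/19) + 1)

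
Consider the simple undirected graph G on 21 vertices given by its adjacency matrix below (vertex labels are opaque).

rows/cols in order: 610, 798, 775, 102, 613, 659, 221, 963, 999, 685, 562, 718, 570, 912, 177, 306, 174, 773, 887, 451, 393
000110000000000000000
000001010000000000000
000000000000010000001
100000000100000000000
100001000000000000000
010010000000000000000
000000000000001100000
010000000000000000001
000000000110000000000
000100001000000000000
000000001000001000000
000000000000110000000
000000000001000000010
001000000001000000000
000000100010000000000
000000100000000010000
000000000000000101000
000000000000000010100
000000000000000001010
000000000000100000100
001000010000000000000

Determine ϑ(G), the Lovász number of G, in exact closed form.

deg(659) = 2; N(659) = {798, 613}.
deg(610) = 2; N(610) = {102, 613}.
deg(102) = 2; N(102) = {610, 685}.
Vertex 174 has 2 neighbors: 306, 773.
Regular of degree 2 on 21 vertices: connected 2-regular on 21 ⇒ C_{21}.
The 11 distinct eigenvalues: [2.0, 1.911, 1.652, 1.247, 0.731, 0.149, -0.445, -1.0, -1.466, -1.802, -1.978].
Lovász (edge-transitive): ϑ = −21·(-2*cos(pi/21))/((2)−(-2*cos(pi/21))) = 21*cos(pi/21)/(cos(pi/21) + 1).
Numerically 10.44103.
Sandwich: α(G)=10 ≤ ϑ(G)=21*cos(pi/21)/(cos(pi/21) + 1) ≤ χ(Ḡ)=11 (both strict).

21*cos(pi/21)/(cos(pi/21) + 1)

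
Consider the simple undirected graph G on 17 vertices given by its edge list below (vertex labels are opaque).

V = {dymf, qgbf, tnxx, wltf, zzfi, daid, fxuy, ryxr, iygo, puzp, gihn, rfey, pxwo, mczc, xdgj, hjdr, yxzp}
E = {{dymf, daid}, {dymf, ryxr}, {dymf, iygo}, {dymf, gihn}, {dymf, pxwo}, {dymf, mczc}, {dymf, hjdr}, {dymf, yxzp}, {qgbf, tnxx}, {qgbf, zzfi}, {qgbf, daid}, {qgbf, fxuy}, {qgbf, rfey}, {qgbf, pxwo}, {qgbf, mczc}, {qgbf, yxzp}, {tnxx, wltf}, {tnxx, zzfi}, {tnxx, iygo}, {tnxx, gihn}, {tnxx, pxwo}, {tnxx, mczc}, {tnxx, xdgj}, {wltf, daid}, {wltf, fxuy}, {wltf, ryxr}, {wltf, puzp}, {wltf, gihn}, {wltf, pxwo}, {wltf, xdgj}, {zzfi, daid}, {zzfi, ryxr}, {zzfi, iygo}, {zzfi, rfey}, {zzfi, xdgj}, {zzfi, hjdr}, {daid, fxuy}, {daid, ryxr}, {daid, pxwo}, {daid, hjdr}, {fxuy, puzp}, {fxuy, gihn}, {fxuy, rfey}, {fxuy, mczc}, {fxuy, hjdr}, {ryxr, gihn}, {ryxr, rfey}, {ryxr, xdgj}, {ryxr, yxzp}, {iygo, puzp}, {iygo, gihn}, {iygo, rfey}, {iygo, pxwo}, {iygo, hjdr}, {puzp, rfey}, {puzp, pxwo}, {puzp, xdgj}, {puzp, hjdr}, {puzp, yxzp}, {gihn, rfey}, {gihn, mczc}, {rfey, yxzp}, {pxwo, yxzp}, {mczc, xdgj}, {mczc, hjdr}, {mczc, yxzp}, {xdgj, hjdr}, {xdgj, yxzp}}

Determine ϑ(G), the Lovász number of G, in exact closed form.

sqrt(17)

Vertex ryxr has 8 neighbors: dymf, wltf, zzfi, daid, gihn, rfey, xdgj, yxzp.
Vertex daid has 8 neighbors: dymf, qgbf, wltf, zzfi, fxuy, ryxr, pxwo, hjdr.
Vertex tnxx has 8 neighbors: qgbf, wltf, zzfi, iygo, gihn, pxwo, mczc, xdgj.
Vertex yxzp has 8 neighbors: dymf, qgbf, ryxr, puzp, rfey, pxwo, mczc, xdgj.
17-vertex 8-regular graph: SR(17,8,3,4) — a Paley graph.
Distinct eigenvalues (to 6 d.p.): [8.0, 1.561553, -2.561553].
Lovász (edge-transitive): ϑ = −17·(-sqrt(17)/2 - 1/2)/((8)−(-sqrt(17)/2 - 1/2)) = sqrt(17).
ϑ(G) ≈ 4.12310563.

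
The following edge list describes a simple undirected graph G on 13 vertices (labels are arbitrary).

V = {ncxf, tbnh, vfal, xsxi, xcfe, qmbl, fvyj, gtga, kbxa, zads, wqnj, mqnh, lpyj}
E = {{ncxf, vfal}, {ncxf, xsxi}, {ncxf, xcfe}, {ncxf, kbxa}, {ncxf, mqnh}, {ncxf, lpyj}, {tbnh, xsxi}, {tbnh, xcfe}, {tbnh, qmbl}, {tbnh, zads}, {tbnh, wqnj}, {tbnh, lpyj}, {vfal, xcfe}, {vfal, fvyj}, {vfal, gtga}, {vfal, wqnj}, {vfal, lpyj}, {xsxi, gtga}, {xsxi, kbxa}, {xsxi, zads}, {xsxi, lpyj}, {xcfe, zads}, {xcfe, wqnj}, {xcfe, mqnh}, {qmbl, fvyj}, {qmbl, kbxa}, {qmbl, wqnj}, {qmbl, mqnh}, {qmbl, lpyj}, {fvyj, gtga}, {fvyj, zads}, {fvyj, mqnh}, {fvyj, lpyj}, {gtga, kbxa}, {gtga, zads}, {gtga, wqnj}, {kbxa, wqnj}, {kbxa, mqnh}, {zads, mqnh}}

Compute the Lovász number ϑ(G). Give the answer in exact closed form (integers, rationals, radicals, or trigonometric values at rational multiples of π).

sqrt(13)

deg(gtga) = 6; N(gtga) = {vfal, xsxi, fvyj, kbxa, zads, wqnj}.
N(kbxa) = {ncxf, xsxi, qmbl, gtga, wqnj, mqnh}, |N(kbxa)| = 6.
N(mqnh) = {ncxf, xcfe, qmbl, fvyj, kbxa, zads}, |N(mqnh)| = 6.
N(lpyj) = {ncxf, tbnh, vfal, xsxi, qmbl, fvyj}, |N(lpyj)| = 6.
6-regular, N=13; strongly regular (13,6,2,3).
Distinct eigenvalues (to 6 d.p.): [6.0, 1.302776, -2.302776].
ϑ = −N·λ_min/(λ_max−λ_min) = −13·(-sqrt(13)/2 - 1/2)/(6−(-sqrt(13)/2 - 1/2)) = sqrt(13).
ϑ(G) ≈ 3.605551275.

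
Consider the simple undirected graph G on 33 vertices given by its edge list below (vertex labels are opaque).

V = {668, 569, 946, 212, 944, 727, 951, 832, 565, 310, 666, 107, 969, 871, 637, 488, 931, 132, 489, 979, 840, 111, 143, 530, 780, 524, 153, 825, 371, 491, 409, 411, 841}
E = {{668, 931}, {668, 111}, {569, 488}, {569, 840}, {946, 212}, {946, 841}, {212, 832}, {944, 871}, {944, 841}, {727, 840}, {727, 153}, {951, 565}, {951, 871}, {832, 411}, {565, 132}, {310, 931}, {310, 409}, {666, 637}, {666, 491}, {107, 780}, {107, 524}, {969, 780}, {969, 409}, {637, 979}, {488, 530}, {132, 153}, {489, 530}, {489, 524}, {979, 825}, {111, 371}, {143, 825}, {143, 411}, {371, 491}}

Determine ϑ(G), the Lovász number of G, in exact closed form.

Vertex 565 has 2 neighbors: 951, 132.
deg(668) = 2; N(668) = {931, 111}.
Vertex 946 has 2 neighbors: 212, 841.
deg(212) = 2; N(212) = {946, 832}.
33-vertex 2-regular graph: a single 33-cycle (edge-transitive).
Distinct eigenvalues (to 5 d.p.): [2.0, 1.96386, 1.85674, 1.68251, 1.44747, 1.16011, 0.83083, 0.47152, 0.09516, -0.28463, -0.65414, -1.0, -1.30972, -1.57211, -1.77767, -1.91899, -1.99094].
With N=33: ϑ(G) = 33·(-(-1)*2*cos(pi/33))/(2−(-2*cos(pi/33))) = 33*cos(pi/33)/(cos(pi/33) + 1).
Numerically 16.462559.
Lovász sandwich 16 ≤ 33*cos(pi/33)/(cos(pi/33) + 1) ≤ 17: both strict.

33*cos(pi/33)/(cos(pi/33) + 1)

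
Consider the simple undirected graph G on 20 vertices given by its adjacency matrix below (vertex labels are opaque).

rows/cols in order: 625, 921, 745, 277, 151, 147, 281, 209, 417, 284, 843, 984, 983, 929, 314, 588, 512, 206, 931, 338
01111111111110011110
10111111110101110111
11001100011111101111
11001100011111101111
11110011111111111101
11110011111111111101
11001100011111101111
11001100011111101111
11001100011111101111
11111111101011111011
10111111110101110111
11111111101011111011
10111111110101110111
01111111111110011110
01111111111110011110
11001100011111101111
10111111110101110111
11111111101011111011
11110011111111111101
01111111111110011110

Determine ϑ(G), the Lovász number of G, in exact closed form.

N(921) = {625, 745, 277, 151, 147, 281, 209, 417, 284, 984, 929, 314, 588, 206, 931, 338}, |N(921)| = 16.
N(209) = {625, 921, 151, 147, 284, 843, 984, 983, 929, 314, 512, 206, 931, 338}, |N(209)| = 14.
deg(931) = 17; N(931) = {625, 921, 745, 277, 281, 209, 417, 284, 843, 984, 983, 929, 314, 588, 512, 206, 338}.
Vertex 284 has 17 neighbors: 625, 921, 745, 277, 151, 147, 281, 209, 417, 843, 983, 929, 314, 588, 512, 931, 338.
5 parts of sizes [6, 4, 4, 3, 3]; α(G) = 6 = ϑ (perfect).
= 6.000000… (decimal).
6 ≤ 6 ≤ 6: collapsed.

6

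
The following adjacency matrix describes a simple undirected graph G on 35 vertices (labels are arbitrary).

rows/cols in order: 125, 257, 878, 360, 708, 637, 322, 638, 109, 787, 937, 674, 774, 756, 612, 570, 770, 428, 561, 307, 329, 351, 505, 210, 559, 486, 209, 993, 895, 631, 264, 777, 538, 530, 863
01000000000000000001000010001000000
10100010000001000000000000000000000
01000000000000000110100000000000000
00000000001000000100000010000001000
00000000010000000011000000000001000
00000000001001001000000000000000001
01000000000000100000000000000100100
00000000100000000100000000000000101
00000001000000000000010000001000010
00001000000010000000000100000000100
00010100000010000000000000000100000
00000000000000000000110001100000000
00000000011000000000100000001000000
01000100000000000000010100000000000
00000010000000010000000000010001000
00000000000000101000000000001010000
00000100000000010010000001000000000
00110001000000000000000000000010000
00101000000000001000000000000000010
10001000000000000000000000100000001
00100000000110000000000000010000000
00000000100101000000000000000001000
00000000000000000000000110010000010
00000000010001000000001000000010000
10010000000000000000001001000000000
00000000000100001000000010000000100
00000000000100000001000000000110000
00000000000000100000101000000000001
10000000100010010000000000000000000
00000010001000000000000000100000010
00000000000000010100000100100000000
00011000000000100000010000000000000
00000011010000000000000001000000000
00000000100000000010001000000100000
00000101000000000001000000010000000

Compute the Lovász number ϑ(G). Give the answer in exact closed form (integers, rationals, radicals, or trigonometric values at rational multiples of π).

deg(937) = 4; N(937) = {360, 637, 774, 631}.
deg(770) = 4; N(770) = {637, 570, 561, 486}.
Vertex 777 has 4 neighbors: 360, 708, 612, 351.
N(307) = {125, 708, 209, 863}, |N(307)| = 4.
deg(v) = 4 for all v (|V|=35); Kneser K(7,3) on C(7,3)=35 vertices.
A has 4 distinct eigenvalues ≈ [4.0, 2.0, -1.0, -3.0].
−35·(-3) / ((4)−(-3)) = 15 = ϑ(G).
Numerically 15.000000.

15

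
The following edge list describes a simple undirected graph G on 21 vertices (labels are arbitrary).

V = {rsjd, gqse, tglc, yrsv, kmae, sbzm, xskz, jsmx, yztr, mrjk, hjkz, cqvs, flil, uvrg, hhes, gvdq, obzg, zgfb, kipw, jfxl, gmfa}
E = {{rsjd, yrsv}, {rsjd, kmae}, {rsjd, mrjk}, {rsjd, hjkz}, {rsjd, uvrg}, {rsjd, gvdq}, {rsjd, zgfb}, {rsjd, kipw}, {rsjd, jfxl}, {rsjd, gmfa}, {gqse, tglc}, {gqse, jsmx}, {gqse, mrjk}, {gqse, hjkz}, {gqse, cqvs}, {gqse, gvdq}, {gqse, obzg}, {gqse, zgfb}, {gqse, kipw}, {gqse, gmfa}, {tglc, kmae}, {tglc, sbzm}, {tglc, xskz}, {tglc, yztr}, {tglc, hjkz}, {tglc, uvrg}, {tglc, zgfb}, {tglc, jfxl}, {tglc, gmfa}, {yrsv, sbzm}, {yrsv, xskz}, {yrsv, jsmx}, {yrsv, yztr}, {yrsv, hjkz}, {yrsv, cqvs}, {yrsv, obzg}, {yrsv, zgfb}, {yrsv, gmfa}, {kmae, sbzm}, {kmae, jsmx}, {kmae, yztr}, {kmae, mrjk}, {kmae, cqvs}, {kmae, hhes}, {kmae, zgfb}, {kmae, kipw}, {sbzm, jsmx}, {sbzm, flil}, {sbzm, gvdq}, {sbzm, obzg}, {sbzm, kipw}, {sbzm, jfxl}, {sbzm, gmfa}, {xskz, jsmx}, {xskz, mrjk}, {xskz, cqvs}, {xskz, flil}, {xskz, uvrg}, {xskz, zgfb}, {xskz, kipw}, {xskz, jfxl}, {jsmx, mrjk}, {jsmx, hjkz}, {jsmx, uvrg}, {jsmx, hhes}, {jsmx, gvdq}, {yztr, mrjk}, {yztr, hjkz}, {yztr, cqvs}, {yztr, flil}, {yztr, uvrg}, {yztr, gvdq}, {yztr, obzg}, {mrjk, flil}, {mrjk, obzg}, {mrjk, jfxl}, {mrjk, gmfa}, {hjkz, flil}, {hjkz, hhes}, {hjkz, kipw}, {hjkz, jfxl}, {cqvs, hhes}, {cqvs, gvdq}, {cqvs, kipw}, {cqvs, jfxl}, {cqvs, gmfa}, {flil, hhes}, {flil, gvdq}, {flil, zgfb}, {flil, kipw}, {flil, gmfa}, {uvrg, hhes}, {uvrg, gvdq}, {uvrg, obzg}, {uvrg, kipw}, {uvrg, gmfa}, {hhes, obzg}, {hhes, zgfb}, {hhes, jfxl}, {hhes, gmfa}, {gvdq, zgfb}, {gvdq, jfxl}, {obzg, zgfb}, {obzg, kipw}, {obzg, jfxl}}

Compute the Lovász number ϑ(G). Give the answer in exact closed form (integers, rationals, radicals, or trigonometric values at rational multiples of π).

deg(gvdq) = 10; N(gvdq) = {rsjd, gqse, sbzm, jsmx, yztr, cqvs, flil, uvrg, zgfb, jfxl}.
Vertex tglc has 10 neighbors: gqse, kmae, sbzm, xskz, yztr, hjkz, uvrg, zgfb, jfxl, gmfa.
deg(yztr) = 10; N(yztr) = {tglc, yrsv, kmae, mrjk, hjkz, cqvs, flil, uvrg, gvdq, obzg}.
N(rsjd) = {yrsv, kmae, mrjk, hjkz, uvrg, gvdq, zgfb, kipw, jfxl, gmfa}, |N(rsjd)| = 10.
deg(v) = 10 for all v (|V|=21); Kneser-type, 2-subsets of [7].
spec(A) ≈ [10.0, 1.0, -4.0] (distinct, 4 d.p.).
λ_max=10, λ_min=-4; ϑ = −21·λ_min/(λ_max−λ_min) = 6.
= 6.00000… (decimal).

6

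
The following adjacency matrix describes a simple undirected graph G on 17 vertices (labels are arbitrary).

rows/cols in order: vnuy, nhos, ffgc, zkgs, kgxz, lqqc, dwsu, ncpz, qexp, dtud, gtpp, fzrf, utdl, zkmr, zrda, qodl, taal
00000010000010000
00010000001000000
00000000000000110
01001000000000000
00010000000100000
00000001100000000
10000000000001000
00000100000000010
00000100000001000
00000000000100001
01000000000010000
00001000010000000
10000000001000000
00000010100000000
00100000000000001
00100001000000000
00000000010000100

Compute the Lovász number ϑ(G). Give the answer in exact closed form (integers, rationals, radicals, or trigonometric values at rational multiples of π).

17*cos(pi/17)/(cos(pi/17) + 1)

deg(qexp) = 2; N(qexp) = {lqqc, zkmr}.
N(kgxz) = {zkgs, fzrf}, |N(kgxz)| = 2.
Vertex vnuy has 2 neighbors: dwsu, utdl.
deg(ncpz) = 2; N(ncpz) = {lqqc, qodl}.
2-regular, N=17; this is C_{17}, the 17-cycle.
Distinct eigenvalues (to 3 d.p.): [2.0, 1.865, 1.478, 0.891, 0.185, -0.547, -1.205, -1.7, -1.966].
Lovász (edge-transitive): ϑ = −17·(-2*cos(pi/17))/((2)−(-2*cos(pi/17))) = 17*cos(pi/17)/(cos(pi/17) + 1).
ϑ(G) ≈ 8.4270.
Lovász sandwich 8 ≤ 17*cos(pi/17)/(cos(pi/17) + 1) ≤ 9: both strict.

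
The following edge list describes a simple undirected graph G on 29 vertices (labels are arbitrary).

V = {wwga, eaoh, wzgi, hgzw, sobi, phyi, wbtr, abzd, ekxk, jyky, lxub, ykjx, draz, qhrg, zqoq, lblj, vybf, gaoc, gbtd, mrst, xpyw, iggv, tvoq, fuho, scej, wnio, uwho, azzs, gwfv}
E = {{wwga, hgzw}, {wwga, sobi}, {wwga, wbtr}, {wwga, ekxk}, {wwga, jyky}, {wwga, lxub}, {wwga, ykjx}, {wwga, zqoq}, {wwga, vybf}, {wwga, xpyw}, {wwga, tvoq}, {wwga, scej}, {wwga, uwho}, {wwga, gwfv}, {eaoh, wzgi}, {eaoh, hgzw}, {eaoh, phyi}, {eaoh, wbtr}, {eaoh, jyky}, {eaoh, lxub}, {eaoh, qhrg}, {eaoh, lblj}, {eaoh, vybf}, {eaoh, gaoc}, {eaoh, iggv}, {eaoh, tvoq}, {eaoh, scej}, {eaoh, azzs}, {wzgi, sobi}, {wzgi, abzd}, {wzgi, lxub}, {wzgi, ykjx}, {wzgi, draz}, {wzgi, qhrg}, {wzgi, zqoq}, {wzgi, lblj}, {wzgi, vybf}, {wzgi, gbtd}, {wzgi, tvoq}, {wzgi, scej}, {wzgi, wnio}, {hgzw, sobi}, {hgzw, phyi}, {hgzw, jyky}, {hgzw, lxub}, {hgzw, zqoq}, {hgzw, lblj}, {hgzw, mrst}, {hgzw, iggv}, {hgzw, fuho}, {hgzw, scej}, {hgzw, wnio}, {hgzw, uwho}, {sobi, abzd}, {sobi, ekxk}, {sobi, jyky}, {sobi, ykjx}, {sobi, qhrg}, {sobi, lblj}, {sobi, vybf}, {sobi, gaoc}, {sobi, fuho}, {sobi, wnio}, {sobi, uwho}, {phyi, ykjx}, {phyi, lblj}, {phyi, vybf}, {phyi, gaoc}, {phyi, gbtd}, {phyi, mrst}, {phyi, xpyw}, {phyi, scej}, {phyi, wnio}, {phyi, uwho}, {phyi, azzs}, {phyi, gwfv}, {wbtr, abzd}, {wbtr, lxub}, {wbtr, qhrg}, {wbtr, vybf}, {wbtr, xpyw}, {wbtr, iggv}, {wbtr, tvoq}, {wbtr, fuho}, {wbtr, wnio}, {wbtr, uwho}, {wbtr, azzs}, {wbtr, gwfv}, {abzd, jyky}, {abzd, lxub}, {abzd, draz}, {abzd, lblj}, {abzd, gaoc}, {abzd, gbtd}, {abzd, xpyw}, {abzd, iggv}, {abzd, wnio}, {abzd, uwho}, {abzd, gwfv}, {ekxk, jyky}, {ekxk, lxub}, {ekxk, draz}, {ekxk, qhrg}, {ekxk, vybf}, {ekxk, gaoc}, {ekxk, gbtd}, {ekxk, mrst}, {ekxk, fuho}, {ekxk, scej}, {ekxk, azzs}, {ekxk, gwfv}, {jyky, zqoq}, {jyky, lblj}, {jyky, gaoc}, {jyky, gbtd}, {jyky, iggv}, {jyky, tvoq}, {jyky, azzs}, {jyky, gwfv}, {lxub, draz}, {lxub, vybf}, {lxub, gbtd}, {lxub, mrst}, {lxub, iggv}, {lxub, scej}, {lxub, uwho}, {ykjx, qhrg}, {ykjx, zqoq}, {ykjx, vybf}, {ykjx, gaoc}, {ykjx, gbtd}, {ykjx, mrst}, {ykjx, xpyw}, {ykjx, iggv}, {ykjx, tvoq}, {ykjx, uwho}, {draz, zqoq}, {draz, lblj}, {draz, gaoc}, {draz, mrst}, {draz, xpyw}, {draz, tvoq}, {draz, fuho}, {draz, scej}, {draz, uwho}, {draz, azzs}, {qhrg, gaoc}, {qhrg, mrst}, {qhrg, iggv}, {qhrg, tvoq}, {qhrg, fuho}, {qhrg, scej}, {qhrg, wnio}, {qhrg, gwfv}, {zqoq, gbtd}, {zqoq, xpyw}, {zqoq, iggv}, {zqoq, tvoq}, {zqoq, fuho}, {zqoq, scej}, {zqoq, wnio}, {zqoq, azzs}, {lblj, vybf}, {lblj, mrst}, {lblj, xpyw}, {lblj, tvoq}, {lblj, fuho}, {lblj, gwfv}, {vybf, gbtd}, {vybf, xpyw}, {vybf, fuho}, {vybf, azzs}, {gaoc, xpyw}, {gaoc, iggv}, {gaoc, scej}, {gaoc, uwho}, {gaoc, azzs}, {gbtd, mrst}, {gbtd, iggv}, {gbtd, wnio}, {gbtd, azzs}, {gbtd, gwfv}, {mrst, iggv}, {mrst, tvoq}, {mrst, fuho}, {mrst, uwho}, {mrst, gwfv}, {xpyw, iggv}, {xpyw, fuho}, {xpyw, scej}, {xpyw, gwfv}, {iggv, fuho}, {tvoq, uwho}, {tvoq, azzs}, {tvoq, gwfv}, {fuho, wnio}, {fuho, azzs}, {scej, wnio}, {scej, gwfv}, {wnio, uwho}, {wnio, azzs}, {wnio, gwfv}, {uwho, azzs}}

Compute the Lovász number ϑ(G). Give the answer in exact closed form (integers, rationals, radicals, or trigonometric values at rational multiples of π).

sqrt(29)

deg(azzs) = 14; N(azzs) = {eaoh, phyi, wbtr, ekxk, jyky, draz, zqoq, vybf, gaoc, gbtd, tvoq, fuho, wnio, uwho}.
Vertex wnio has 14 neighbors: wzgi, hgzw, sobi, phyi, wbtr, abzd, qhrg, zqoq, gbtd, fuho, scej, uwho, azzs, gwfv.
Vertex uwho has 14 neighbors: wwga, hgzw, sobi, phyi, wbtr, abzd, lxub, ykjx, draz, gaoc, mrst, tvoq, wnio, azzs.
deg(fuho) = 14; N(fuho) = {hgzw, sobi, wbtr, ekxk, draz, qhrg, zqoq, lblj, vybf, mrst, xpyw, iggv, wnio, azzs}.
G on 29 vertices is 14-regular; strongly regular (29,14,6,7).
The 3 distinct eigenvalues: [14.0, 2.193, -3.193].
ϑ = −N·λ_min/(λ_max−λ_min) = −29·(-sqrt(29)/2 - 1/2)/(14−(-sqrt(29)/2 - 1/2)) = sqrt(29).
≈ 5.38516 (to 5 d.p.).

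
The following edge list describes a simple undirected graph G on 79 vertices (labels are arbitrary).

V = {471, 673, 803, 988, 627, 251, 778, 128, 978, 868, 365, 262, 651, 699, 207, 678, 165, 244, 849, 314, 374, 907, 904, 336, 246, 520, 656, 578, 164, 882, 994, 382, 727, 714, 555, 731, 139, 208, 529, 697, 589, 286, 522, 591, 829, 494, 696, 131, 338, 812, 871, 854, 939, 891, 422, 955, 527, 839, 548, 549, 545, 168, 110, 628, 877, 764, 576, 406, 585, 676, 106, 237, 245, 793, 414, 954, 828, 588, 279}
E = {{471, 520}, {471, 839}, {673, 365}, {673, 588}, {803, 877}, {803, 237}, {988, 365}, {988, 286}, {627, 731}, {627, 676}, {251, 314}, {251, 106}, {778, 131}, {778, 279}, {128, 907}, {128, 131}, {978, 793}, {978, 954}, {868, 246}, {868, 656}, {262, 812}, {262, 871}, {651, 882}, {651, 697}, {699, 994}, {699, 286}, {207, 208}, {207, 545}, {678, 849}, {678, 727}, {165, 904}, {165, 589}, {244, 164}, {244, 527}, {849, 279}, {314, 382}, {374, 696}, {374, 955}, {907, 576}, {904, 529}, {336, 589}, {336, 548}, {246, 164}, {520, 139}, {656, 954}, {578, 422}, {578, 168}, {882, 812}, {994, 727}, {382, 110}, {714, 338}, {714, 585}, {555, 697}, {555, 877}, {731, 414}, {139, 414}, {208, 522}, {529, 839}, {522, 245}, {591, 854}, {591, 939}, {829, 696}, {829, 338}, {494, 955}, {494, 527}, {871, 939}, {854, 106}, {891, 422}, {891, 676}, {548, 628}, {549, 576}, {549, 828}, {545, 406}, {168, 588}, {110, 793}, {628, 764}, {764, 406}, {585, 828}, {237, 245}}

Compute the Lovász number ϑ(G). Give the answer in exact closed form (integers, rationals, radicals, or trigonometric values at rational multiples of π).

79*cos(pi/79)/(cos(pi/79) + 1)

Vertex 803 has 2 neighbors: 877, 237.
Vertex 978 has 2 neighbors: 793, 954.
Vertex 545 has 2 neighbors: 207, 406.
Vertex 576 has 2 neighbors: 907, 549.
79-vertex 2-regular graph: this is C_{79}, the 79-cycle.
Distinct eigenvalues (to 6 d.p.): [2.0, 1.993678, 1.974751, 1.943339, 1.89964, 1.843932, 1.776565, 1.697967, 1.608633, 1.509129, 1.400084, 1.282187, 1.156184, 1.022871, 0.883091, 0.737728, 0.587701, 0.433958, 0.277471, 0.11923, -0.039764, -0.198508, -0.355996, -0.511233, -0.663239, -0.811051, -0.953735, -1.09039, -1.22015, -1.342197, -1.455758, -1.560115, -1.654608, -1.738641, -1.811681, -1.873267, -1.92301, -1.960595, -1.985784, -1.998419].
Lovász (edge-transitive): ϑ = −79·(-2*cos(pi/79))/((2)−(-2*cos(pi/79))) = 79*cos(pi/79)/(cos(pi/79) + 1).
ϑ(G) ≈ 39.48438.
39 ≤ 79*cos(pi/79)/(cos(pi/79) + 1) ≤ 40: both strict.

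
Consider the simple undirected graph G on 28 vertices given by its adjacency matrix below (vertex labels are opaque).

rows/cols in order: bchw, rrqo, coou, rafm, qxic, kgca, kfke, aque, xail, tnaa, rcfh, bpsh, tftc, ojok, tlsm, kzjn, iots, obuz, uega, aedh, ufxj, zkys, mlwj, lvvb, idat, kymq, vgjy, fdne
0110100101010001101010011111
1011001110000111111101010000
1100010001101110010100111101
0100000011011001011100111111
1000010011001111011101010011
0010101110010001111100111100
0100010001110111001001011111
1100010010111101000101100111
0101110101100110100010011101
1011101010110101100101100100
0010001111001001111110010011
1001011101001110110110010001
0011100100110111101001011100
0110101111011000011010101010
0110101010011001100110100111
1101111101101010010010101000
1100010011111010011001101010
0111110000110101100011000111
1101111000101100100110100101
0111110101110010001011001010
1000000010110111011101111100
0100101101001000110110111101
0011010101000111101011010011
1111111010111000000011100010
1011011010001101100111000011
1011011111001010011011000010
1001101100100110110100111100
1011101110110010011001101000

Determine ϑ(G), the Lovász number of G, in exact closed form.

Vertex bpsh has 15 neighbors: bchw, rafm, kgca, kfke, aque, tnaa, tftc, ojok, tlsm, iots, obuz, aedh, ufxj, lvvb, fdne.
Vertex bchw has 15 neighbors: rrqo, coou, qxic, aque, tnaa, bpsh, kzjn, iots, uega, ufxj, lvvb, idat, kymq, vgjy, fdne.
N(mlwj) = {coou, rafm, kgca, aque, tnaa, ojok, tlsm, kzjn, iots, uega, ufxj, zkys, lvvb, vgjy, fdne}, |N(mlwj)| = 15.
deg(rrqo) = 15; N(rrqo) = {bchw, coou, rafm, kfke, aque, xail, ojok, tlsm, kzjn, iots, obuz, uega, aedh, zkys, lvvb}.
G on 28 vertices is 15-regular; Kneser K(8,2) on C(8,2)=28 vertices.
A has 3 distinct eigenvalues ≈ [15.0, 1.0, -5.0].
Lovász (edge-transitive): ϑ = −28·(-5)/((15)−(-5)) = 7.
≈ 7.000000 (to 6 d.p.).

7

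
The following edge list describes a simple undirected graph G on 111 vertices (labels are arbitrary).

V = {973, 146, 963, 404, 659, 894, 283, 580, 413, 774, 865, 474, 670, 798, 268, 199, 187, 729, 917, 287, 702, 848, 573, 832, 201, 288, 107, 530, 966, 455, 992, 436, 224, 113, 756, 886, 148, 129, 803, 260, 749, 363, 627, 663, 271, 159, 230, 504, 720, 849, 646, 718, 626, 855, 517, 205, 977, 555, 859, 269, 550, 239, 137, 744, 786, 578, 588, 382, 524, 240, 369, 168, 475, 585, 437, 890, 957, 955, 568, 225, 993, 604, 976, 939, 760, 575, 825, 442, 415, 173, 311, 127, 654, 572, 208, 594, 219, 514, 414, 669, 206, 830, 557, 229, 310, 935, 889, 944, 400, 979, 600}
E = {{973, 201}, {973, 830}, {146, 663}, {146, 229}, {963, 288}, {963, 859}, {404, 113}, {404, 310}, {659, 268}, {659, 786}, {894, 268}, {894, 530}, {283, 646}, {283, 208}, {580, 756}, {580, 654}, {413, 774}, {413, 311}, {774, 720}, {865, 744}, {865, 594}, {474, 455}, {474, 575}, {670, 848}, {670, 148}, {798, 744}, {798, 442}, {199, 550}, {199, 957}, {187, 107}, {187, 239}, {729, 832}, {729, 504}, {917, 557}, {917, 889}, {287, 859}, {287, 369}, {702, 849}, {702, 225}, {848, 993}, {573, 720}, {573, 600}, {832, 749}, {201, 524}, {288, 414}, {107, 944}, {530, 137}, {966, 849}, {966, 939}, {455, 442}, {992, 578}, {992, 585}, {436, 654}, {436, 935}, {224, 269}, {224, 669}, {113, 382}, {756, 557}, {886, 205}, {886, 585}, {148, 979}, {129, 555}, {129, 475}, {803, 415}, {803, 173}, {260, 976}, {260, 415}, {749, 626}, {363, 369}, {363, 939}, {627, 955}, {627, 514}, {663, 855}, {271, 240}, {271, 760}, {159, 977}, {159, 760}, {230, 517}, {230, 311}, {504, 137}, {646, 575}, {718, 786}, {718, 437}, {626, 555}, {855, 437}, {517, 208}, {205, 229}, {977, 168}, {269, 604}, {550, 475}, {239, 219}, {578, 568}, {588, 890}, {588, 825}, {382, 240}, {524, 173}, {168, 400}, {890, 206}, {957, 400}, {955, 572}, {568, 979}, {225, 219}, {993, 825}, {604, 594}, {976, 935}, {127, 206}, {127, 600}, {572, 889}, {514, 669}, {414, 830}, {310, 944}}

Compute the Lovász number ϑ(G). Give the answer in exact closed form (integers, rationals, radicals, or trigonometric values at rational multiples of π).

deg(859) = 2; N(859) = {963, 287}.
N(240) = {271, 382}, |N(240)| = 2.
Vertex 966 has 2 neighbors: 849, 939.
N(572) = {955, 889}, |N(572)| = 2.
G on 111 vertices is 2-regular; connected 2-regular on 111 ⇒ C_{111}.
spec(A) ≈ [2.0, 1.997, 1.987, 1.971, 1.949, 1.92, 1.886, 1.845, 1.798, 1.746, 1.688, 1.625, 1.556, 1.482, 1.404, 1.321, 1.234, 1.143, 1.049, 0.951, 0.85, 0.746, 0.64, 0.531, 0.421, 0.31, 0.198, 0.085, -0.028, -0.141, -0.254, -0.366, -0.477, -0.586, -0.693, -0.798, -0.9, -1.0, -1.096, -1.189, -1.278, -1.363, -1.444, -1.52, -1.591, -1.657, -1.718, -1.773, -1.822, -1.866, -1.904, -1.935, -1.961, -1.98, -1.993, -1.999] (distinct, 3 d.p.).
Lovász (edge-transitive): ϑ = −111·(-2*cos(pi/111))/((2)−(-2*cos(pi/111))) = 111*cos(pi/111)/(cos(pi/111) + 1).
ϑ(G) ≈ 55.4888841.
Lovász sandwich 55 ≤ 111*cos(pi/111)/(cos(pi/111) + 1) ≤ 56: both strict.

111*cos(pi/111)/(cos(pi/111) + 1)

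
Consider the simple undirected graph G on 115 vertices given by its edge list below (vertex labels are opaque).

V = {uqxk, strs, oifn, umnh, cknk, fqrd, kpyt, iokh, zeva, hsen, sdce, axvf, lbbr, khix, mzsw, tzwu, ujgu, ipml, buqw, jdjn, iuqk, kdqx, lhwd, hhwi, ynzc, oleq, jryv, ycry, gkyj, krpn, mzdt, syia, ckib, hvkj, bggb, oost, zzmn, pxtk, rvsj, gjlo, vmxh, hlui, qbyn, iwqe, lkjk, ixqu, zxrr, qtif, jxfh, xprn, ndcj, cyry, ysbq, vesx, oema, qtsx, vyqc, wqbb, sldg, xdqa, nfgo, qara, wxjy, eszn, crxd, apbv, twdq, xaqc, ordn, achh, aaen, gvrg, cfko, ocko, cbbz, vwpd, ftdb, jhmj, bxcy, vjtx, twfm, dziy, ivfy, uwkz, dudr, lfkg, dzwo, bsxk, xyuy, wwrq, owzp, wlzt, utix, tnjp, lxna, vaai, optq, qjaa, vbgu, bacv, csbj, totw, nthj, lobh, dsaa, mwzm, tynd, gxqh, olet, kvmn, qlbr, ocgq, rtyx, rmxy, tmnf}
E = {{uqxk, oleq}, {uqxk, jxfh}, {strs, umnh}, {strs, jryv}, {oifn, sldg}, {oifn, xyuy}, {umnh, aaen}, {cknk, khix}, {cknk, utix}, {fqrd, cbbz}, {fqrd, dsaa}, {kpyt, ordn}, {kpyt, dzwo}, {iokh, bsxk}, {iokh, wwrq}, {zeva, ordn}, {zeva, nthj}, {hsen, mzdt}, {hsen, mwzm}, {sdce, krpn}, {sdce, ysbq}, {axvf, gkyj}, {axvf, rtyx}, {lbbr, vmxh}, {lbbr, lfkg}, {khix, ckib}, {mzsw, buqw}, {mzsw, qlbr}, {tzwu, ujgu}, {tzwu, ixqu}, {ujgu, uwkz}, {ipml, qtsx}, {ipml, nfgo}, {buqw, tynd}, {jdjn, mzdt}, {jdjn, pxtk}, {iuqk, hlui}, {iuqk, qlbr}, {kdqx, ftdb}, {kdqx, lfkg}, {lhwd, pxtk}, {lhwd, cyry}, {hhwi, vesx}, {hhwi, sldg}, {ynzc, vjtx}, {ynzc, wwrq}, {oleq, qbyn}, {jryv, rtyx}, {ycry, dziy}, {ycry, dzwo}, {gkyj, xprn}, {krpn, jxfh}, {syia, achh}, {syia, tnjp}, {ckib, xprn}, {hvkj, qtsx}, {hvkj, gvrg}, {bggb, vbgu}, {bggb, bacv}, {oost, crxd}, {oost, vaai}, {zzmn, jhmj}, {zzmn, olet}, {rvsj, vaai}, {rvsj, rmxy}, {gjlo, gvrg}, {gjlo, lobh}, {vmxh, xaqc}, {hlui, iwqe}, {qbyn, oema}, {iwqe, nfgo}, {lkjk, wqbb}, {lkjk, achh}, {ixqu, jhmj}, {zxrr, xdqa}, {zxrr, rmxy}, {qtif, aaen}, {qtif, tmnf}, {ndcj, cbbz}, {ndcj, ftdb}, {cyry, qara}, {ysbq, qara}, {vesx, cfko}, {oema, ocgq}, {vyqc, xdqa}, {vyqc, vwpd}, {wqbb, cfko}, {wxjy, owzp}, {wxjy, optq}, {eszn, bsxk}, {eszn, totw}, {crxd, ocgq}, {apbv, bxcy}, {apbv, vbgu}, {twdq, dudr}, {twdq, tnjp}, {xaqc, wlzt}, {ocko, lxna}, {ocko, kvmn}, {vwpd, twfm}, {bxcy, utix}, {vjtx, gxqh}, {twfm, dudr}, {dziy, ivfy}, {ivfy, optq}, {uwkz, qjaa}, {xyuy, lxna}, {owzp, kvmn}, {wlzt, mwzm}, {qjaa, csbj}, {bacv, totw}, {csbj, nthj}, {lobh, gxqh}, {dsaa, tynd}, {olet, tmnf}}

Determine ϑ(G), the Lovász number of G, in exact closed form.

deg(ordn) = 2; N(ordn) = {kpyt, zeva}.
deg(bxcy) = 2; N(bxcy) = {apbv, utix}.
N(zeva) = {ordn, nthj}, |N(zeva)| = 2.
Vertex tynd has 2 neighbors: buqw, dsaa.
G on 115 vertices is 2-regular; this is C_{115}, the 115-cycle.
spec(A) ≈ [2.0, 1.99702, 1.98807, 1.97319, 1.95243, 1.92583, 1.89349, 1.8555, 1.81197, 1.76304, 1.70884, 1.64954, 1.58532, 1.51637, 1.44289, 1.36511, 1.28325, 1.19756, 1.1083, 1.01573, 0.92013, 0.82178, 0.72098, 0.61803, 0.51324, 0.40691, 0.29937, 0.19094, 0.08193, -0.02732, -0.13648, -0.24524, -0.35327, -0.46025, -0.56585, -0.66976, -0.77167, -0.87128, -0.96829, -1.06241, -1.15336, -1.24087, -1.32467, -1.40452, -1.48018, -1.55142, -1.61803, -1.67982, -1.73659, -1.78817, -1.83442, -1.8752, -1.91038, -1.93985, -1.96354, -1.98137, -1.99329, -1.99925] (distinct, 5 d.p.).
ϑ = −N·λ_min/(λ_max−λ_min) = −115·(-2*cos(pi/115))/(2−(-2*cos(pi/115))) = 115*cos(pi/115)/(cos(pi/115) + 1).
ϑ(G) ≈ 57.4892708.
Lovász sandwich 57 ≤ 115*cos(pi/115)/(cos(pi/115) + 1) ≤ 58: both strict.

115*cos(pi/115)/(cos(pi/115) + 1)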